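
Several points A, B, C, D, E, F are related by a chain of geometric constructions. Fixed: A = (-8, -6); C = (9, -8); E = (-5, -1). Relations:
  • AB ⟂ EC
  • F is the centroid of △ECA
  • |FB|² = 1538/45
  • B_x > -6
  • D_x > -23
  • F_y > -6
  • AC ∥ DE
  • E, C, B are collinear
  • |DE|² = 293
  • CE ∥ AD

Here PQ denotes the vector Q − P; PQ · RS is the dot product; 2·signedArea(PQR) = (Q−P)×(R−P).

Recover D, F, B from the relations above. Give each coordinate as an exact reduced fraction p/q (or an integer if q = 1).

B = (-27/5, -4/5)
D = (-22, 1)
F = (-4/3, -5)

1. D_x = -22  [AC ∥ DE ∩ CE ∥ AD]
2. D_y = 1  [AC ∥ DE ∩ CE ∥ AD]
   → D = (-22, 1)
3. F_x = -4/3  [F is the centroid of △ECA]
4. F_y = -5  [F is the centroid of △ECA]
   → F = (-4/3, -5)
5. B_x = -27/5  [E, C, B are collinear ∩ AB ⟂ EC]
6. B_y = -4/5  [E, C, B are collinear ∩ AB ⟂ EC]
   → B = (-27/5, -4/5)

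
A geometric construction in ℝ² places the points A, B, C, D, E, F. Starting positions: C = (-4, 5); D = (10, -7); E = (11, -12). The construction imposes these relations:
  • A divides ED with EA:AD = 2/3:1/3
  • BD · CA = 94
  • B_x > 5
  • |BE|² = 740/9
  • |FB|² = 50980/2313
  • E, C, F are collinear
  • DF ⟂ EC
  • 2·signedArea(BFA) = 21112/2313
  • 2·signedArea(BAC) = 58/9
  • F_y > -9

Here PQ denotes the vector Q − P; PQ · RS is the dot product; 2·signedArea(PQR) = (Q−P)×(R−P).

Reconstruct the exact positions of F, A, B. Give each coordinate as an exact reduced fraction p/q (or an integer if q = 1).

1. F_x = 2077/257  [E, C, F are collinear ∩ DF ⟂ EC]
2. F_y = -2234/257  [E, C, F are collinear ∩ DF ⟂ EC]
   → F = (2077/257, -2234/257)
3. A_x = 31/3  [A divides ED with EA:AD = 2/3:1/3]
4. A_y = -26/3  [A divides ED with EA:AD = 2/3:1/3]
   → A = (31/3, -26/3)
5. B_x = 17/3  [2·signedArea(BFA) = 21112/2313 ∩ BD · CA = 94]
6. B_y = -14/3  [2·signedArea(BFA) = 21112/2313 ∩ BD · CA = 94]
   → B = (17/3, -14/3)

A = (31/3, -26/3)
B = (17/3, -14/3)
F = (2077/257, -2234/257)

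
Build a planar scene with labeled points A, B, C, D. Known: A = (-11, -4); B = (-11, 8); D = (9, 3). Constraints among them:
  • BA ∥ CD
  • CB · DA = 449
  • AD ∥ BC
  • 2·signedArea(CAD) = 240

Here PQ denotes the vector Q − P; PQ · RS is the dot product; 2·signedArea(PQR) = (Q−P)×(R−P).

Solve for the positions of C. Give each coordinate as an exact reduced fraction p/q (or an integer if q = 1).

1. C_x = 9  [BA ∥ CD ∩ AD ∥ BC]
2. C_y = 15  [BA ∥ CD ∩ AD ∥ BC]
   → C = (9, 15)

C = (9, 15)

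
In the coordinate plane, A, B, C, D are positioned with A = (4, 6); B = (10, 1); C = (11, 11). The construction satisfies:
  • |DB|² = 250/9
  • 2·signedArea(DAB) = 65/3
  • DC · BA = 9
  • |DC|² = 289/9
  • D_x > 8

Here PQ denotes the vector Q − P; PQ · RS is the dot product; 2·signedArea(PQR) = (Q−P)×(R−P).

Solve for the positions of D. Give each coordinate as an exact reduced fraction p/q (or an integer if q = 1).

1. D_x = 25/3  [DC · BA = 9 ∩ 2·signedArea(DAB) = 65/3]
2. D_y = 6  [DC · BA = 9 ∩ 2·signedArea(DAB) = 65/3]
   → D = (25/3, 6)

D = (25/3, 6)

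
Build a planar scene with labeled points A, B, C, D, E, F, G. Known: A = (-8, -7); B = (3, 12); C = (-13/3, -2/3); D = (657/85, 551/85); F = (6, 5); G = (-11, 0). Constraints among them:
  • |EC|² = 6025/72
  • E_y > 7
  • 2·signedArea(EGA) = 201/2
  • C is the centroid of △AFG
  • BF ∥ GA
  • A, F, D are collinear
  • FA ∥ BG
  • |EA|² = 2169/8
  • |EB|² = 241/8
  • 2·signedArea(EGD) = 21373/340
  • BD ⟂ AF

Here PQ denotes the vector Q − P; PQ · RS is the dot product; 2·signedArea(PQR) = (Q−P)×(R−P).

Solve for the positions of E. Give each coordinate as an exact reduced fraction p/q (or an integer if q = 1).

1. E_x = 1/4  [2·signedArea(EGD) = 21373/340 ∩ 2·signedArea(EGA) = 201/2]
2. E_y = 29/4  [2·signedArea(EGD) = 21373/340 ∩ 2·signedArea(EGA) = 201/2]
   → E = (1/4, 29/4)

E = (1/4, 29/4)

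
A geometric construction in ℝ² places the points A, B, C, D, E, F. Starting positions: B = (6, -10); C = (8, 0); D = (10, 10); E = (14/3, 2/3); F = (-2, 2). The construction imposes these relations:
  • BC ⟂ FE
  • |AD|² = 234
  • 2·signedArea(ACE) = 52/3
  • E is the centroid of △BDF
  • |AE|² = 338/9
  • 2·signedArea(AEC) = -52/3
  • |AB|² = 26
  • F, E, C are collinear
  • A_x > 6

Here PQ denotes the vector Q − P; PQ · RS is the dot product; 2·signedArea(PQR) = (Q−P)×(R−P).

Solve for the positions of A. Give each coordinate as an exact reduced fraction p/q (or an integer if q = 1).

A = (7, -5)

1. A_x = 7  [line -2/3·x + -10/3·y + -12 = 0 ∩ |AB|² = 26]
2. A_y = -5  [line -2/3·x + -10/3·y + -12 = 0 ∩ |AB|² = 26]
   → A = (7, -5)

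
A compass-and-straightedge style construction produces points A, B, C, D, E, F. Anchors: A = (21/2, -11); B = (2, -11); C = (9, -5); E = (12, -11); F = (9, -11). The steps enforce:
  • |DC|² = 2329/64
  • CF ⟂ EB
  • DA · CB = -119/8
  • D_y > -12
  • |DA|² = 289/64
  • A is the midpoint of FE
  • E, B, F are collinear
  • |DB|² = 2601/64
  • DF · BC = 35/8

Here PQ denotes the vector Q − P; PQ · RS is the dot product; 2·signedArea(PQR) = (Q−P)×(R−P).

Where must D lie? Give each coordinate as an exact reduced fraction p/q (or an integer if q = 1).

D = (67/8, -11)

1. D_x = 67/8  [line -7·x + -6·y + -59/8 = 0 ∩ |DA|² = 289/64]
2. D_y = -11  [line -7·x + -6·y + -59/8 = 0 ∩ |DA|² = 289/64]
   → D = (67/8, -11)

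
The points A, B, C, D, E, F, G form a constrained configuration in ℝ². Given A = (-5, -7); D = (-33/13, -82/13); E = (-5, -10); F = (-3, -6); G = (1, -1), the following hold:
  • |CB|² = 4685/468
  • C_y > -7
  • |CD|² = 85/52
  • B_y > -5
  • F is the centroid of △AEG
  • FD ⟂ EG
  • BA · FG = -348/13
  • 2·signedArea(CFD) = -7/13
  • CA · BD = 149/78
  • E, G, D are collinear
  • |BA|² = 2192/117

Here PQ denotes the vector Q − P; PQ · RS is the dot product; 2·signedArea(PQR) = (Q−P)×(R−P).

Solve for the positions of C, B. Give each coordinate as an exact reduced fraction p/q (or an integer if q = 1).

1. C_x = -49/13  [line 4/13·x + 6/13·y + 55/13 = 0 ∩ |CD|² = 85/52]
2. C_y = -173/26  [line 4/13·x + 6/13·y + 55/13 = 0 ∩ |CD|² = 85/52]
   → C = (-49/13, -173/26)
3. B_x = -59/39  [BA · FG = -348/13 ∩ CA · BD = 149/78]
4. B_y = -173/39  [BA · FG = -348/13 ∩ CA · BD = 149/78]
   → B = (-59/39, -173/39)

B = (-59/39, -173/39)
C = (-49/13, -173/26)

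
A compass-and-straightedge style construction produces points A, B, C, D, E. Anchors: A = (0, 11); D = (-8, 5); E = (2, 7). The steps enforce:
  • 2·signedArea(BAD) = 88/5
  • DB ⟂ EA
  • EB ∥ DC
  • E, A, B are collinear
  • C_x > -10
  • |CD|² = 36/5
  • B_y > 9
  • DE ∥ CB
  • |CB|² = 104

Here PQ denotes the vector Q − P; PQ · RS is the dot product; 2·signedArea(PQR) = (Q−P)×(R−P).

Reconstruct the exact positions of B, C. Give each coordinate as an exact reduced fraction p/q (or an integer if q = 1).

B = (4/5, 47/5)
C = (-46/5, 37/5)

1. B_x = 4/5  [E, A, B are collinear ∩ DB ⟂ EA]
2. B_y = 47/5  [E, A, B are collinear ∩ DB ⟂ EA]
   → B = (4/5, 47/5)
3. C_x = -46/5  [DE ∥ CB ∩ EB ∥ DC]
4. C_y = 37/5  [DE ∥ CB ∩ EB ∥ DC]
   → C = (-46/5, 37/5)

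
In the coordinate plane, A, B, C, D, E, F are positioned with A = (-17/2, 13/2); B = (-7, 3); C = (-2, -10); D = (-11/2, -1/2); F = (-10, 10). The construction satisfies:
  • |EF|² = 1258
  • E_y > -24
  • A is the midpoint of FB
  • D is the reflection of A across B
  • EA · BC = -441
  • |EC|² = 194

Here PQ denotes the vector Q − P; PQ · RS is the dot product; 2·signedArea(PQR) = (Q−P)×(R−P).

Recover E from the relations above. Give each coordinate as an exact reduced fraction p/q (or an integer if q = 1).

1. E_x = 3  [line -5·x + 13·y + 314 = 0 ∩ |EC|² = 194]
2. E_y = -23  [line -5·x + 13·y + 314 = 0 ∩ |EC|² = 194]
   → E = (3, -23)

E = (3, -23)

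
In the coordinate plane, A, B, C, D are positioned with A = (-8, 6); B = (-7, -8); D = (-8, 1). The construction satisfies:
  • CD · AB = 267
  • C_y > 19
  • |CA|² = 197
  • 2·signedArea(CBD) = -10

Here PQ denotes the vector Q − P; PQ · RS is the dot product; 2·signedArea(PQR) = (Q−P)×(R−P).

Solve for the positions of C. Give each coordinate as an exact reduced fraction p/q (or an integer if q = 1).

C = (-9, 20)

1. C_x = -9  [CD · AB = 267 ∩ 2·signedArea(CBD) = -10]
2. C_y = 20  [CD · AB = 267 ∩ 2·signedArea(CBD) = -10]
   → C = (-9, 20)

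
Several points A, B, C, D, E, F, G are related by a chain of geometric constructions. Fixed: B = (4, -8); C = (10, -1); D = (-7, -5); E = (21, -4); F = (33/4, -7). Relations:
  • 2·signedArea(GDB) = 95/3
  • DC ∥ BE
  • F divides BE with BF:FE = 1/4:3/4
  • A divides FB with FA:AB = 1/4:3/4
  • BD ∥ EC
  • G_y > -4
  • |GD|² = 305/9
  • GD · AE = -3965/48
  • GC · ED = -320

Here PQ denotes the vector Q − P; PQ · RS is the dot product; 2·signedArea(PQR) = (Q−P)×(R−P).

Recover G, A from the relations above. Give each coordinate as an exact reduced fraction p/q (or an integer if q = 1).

A = (115/16, -29/4)
G = (-4/3, -11/3)

1. G_x = -4/3  [GC · ED = -320 ∩ 2·signedArea(GDB) = 95/3]
2. G_y = -11/3  [GC · ED = -320 ∩ 2·signedArea(GDB) = 95/3]
   → G = (-4/3, -11/3)
3. A_x = 115/16  [A divides FB with FA:AB = 1/4:3/4]
4. A_y = -29/4  [A divides FB with FA:AB = 1/4:3/4]
   → A = (115/16, -29/4)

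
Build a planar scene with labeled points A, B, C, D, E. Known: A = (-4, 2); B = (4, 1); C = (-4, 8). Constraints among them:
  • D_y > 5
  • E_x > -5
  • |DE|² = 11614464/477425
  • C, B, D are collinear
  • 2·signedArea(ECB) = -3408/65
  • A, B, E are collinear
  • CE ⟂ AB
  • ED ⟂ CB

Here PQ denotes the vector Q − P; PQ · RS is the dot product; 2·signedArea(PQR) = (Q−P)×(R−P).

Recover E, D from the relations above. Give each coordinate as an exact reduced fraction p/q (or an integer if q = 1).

1. E_x = -308/65  [A, B, E are collinear ∩ CE ⟂ AB]
2. E_y = 136/65  [A, B, E are collinear ∩ CE ⟂ AB]
   → E = (-308/65, 136/65)
3. D_x = -10948/7345  [C, B, D are collinear ∩ ED ⟂ CB]
4. D_y = 42632/7345  [C, B, D are collinear ∩ ED ⟂ CB]
   → D = (-10948/7345, 42632/7345)

D = (-10948/7345, 42632/7345)
E = (-308/65, 136/65)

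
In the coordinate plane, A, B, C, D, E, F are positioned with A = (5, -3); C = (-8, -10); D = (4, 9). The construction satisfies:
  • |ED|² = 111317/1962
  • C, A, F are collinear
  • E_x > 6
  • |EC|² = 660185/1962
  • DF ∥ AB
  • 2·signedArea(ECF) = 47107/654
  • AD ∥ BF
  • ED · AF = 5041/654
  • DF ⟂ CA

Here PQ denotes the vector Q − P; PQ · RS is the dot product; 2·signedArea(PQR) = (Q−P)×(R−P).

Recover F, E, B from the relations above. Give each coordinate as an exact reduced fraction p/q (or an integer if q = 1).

1. F_x = 2013/218  [C, A, F are collinear ∩ DF ⟂ CA]
2. F_y = -157/218  [C, A, F are collinear ∩ DF ⟂ CA]
   → F = (2013/218, -157/218)
3. E_x = 1325/218  [2·signedArea(ECF) = 47107/654 ∩ ED · AF = 5041/654]
4. E_y = 1151/654  [2·signedArea(ECF) = 47107/654 ∩ ED · AF = 5041/654]
   → E = (1325/218, 1151/654)
5. B_x = 2231/218  [AD ∥ BF ∩ DF ∥ AB]
6. B_y = -2773/218  [AD ∥ BF ∩ DF ∥ AB]
   → B = (2231/218, -2773/218)

B = (2231/218, -2773/218)
E = (1325/218, 1151/654)
F = (2013/218, -157/218)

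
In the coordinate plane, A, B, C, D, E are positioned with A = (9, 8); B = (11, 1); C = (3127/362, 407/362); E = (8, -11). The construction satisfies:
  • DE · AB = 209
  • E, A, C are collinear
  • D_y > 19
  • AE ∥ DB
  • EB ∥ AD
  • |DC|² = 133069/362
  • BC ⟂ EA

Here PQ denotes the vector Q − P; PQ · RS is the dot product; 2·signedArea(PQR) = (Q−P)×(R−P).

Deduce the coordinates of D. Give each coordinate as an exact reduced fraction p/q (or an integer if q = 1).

D = (12, 20)

1. D_x = 12  [AE ∥ DB ∩ EB ∥ AD]
2. D_y = 20  [AE ∥ DB ∩ EB ∥ AD]
   → D = (12, 20)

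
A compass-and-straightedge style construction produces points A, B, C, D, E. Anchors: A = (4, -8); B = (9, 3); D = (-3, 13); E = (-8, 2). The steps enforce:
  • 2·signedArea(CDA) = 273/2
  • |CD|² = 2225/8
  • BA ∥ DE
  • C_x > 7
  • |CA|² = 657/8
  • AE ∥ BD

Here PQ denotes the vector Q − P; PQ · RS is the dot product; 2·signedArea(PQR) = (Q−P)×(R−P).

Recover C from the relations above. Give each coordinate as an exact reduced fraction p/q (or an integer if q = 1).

C = (31/4, 1/4)

1. C_x = 31/4  [line 21·x + 7·y + -329/2 = 0 ∩ |CD|² = 2225/8]
2. C_y = 1/4  [line 21·x + 7·y + -329/2 = 0 ∩ |CD|² = 2225/8]
   → C = (31/4, 1/4)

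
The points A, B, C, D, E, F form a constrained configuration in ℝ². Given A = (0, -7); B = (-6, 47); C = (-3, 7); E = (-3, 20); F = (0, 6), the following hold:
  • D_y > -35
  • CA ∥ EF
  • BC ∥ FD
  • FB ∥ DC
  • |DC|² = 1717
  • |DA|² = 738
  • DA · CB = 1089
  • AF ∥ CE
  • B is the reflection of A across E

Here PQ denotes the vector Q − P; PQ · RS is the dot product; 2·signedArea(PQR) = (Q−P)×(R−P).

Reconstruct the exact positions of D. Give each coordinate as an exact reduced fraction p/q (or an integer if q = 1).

1. D_x = 3  [FB ∥ DC ∩ BC ∥ FD]
2. D_y = -34  [FB ∥ DC ∩ BC ∥ FD]
   → D = (3, -34)

D = (3, -34)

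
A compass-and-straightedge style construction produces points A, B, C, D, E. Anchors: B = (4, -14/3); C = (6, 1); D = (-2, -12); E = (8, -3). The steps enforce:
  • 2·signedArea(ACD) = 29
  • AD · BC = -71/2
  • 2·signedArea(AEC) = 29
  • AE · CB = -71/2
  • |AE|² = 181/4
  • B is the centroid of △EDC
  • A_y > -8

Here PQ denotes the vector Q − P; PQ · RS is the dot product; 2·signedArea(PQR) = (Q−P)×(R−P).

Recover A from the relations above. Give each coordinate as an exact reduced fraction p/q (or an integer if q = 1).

A = (3, -15/2)

1. A_x = 3  [AD · BC = -71/2 ∩ 2·signedArea(AEC) = 29]
2. A_y = -15/2  [AD · BC = -71/2 ∩ 2·signedArea(AEC) = 29]
   → A = (3, -15/2)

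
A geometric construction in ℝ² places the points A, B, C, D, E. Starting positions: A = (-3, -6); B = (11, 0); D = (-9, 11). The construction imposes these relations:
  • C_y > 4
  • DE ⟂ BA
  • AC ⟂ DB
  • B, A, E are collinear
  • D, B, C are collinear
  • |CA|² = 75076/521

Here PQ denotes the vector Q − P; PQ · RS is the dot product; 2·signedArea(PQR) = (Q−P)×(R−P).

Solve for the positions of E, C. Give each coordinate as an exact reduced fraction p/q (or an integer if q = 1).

C = (1451/521, 2354/521)
E = (-111/58, -321/58)

1. E_x = -111/58  [B, A, E are collinear ∩ DE ⟂ BA]
2. E_y = -321/58  [B, A, E are collinear ∩ DE ⟂ BA]
   → E = (-111/58, -321/58)
3. C_x = 1451/521  [D, B, C are collinear ∩ AC ⟂ DB]
4. C_y = 2354/521  [D, B, C are collinear ∩ AC ⟂ DB]
   → C = (1451/521, 2354/521)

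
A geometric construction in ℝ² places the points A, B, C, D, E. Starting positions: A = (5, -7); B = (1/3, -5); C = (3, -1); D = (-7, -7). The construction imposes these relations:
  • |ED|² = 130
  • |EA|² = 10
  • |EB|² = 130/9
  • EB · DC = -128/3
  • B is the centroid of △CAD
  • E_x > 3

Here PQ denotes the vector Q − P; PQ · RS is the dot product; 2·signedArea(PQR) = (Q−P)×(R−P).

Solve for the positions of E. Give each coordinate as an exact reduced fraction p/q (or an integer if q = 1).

1. E_x = 4  [line -10·x + -6·y + 16 = 0 ∩ |ED|² = 130]
2. E_y = -4  [line -10·x + -6·y + 16 = 0 ∩ |ED|² = 130]
   → E = (4, -4)

E = (4, -4)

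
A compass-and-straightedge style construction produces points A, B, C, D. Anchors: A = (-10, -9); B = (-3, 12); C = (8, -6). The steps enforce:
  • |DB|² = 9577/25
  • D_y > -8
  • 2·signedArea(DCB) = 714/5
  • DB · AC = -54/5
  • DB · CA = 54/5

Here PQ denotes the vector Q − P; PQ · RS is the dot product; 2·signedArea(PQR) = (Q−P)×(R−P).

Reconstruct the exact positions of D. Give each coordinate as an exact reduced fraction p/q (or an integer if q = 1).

1. D_x = 4/5  [DB · CA = 54/5 ∩ 2·signedArea(DCB) = 714/5]
2. D_y = -36/5  [DB · CA = 54/5 ∩ 2·signedArea(DCB) = 714/5]
   → D = (4/5, -36/5)

D = (4/5, -36/5)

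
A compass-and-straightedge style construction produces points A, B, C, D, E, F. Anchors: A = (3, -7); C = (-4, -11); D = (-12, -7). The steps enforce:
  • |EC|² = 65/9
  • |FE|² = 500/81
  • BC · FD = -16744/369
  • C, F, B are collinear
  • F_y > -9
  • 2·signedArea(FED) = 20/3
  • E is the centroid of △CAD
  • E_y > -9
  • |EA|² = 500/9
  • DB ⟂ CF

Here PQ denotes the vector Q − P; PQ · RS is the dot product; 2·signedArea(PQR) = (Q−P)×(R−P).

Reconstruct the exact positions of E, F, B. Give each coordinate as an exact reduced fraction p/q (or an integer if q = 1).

B = (-444/41, -227/41)
E = (-13/3, -25/3)
F = (-61/9, -79/9)

1. E_x = -13/3  [E is the centroid of △CAD]
2. E_y = -25/3  [E is the centroid of △CAD]
   → E = (-13/3, -25/3)
3. F_x = -61/9  [line -4/3·x + -23/3·y + -229/3 = 0 ∩ |FE|² = 500/81]
4. F_y = -79/9  [line -4/3·x + -23/3·y + -229/3 = 0 ∩ |FE|² = 500/81]
   → F = (-61/9, -79/9)
5. B_x = -444/41  [C, F, B are collinear ∩ DB ⟂ CF]
6. B_y = -227/41  [C, F, B are collinear ∩ DB ⟂ CF]
   → B = (-444/41, -227/41)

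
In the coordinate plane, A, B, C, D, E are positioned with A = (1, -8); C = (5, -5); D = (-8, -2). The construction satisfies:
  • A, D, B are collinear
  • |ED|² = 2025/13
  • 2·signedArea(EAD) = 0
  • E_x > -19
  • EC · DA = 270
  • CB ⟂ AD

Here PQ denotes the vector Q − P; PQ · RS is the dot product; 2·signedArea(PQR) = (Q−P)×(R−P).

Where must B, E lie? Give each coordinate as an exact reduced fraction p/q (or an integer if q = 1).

B = (31/13, -116/13)
E = (-239/13, 64/13)

1. B_x = 31/13  [A, D, B are collinear ∩ CB ⟂ AD]
2. B_y = -116/13  [A, D, B are collinear ∩ CB ⟂ AD]
   → B = (31/13, -116/13)
3. E_x = -239/13  [2·signedArea(EAD) = 0 ∩ EC · DA = 270]
4. E_y = 64/13  [2·signedArea(EAD) = 0 ∩ EC · DA = 270]
   → E = (-239/13, 64/13)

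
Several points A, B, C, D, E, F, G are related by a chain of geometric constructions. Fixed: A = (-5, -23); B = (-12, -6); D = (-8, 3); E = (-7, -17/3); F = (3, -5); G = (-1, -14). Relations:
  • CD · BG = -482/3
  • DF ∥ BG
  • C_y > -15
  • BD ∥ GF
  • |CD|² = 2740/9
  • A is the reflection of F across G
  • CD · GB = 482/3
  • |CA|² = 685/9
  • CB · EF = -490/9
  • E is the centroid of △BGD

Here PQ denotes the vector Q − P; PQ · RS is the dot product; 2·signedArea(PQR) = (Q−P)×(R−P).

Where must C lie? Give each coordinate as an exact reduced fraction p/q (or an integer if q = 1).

C = (-6, -43/3)

1. C_x = -6  [CD · BG = -482/3 ∩ CB · EF = -490/9]
2. C_y = -43/3  [CD · BG = -482/3 ∩ CB · EF = -490/9]
   → C = (-6, -43/3)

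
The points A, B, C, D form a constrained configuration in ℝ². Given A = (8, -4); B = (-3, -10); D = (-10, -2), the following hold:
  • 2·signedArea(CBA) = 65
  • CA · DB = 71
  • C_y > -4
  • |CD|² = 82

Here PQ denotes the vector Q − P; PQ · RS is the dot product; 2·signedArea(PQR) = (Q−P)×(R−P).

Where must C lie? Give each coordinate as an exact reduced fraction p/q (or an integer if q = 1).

C = (-1, -3)

1. C_x = -1  [CA · DB = 71 ∩ 2·signedArea(CBA) = 65]
2. C_y = -3  [CA · DB = 71 ∩ 2·signedArea(CBA) = 65]
   → C = (-1, -3)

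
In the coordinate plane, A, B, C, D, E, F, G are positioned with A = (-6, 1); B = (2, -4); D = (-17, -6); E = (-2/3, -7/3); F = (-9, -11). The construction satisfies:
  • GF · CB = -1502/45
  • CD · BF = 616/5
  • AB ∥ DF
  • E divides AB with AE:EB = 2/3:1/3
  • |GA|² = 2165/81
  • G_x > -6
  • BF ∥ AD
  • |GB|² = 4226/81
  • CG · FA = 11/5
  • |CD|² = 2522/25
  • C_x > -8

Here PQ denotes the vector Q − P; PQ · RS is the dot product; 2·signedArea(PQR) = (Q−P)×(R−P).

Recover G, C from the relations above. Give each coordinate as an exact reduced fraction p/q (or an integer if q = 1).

1. C_x = -36/5  [line 11·x + 7·y + 529/5 = 0 ∩ |CD|² = 2522/25]
2. C_y = -19/5  [line 11·x + 7·y + 529/5 = 0 ∩ |CD|² = 2522/25]
   → C = (-36/5, -19/5)
3. G_x = -47/9  [GF · CB = -1502/45 ∩ CG · FA = 11/5]
4. G_y = -37/9  [GF · CB = -1502/45 ∩ CG · FA = 11/5]
   → G = (-47/9, -37/9)

C = (-36/5, -19/5)
G = (-47/9, -37/9)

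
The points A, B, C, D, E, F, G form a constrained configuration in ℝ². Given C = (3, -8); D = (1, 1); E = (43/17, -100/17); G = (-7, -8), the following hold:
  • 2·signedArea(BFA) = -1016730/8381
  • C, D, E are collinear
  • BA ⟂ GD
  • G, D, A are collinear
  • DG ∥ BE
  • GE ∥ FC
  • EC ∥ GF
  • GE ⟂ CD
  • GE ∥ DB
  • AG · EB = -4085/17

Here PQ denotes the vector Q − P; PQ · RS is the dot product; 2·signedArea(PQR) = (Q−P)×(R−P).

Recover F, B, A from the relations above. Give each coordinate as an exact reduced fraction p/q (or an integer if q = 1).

1. F_x = -111/17  [GE ∥ FC ∩ EC ∥ GF]
2. F_y = -172/17  [GE ∥ FC ∩ EC ∥ GF]
   → F = (-111/17, -172/17)
3. B_x = 179/17  [DG ∥ BE ∩ GE ∥ DB]
4. B_y = 53/17  [DG ∥ BE ∩ GE ∥ DB]
   → B = (179/17, 53/17)
5. A_x = 3085/493  [G, D, A are collinear ∩ BA ⟂ GD]
6. A_y = 3409/493  [G, D, A are collinear ∩ BA ⟂ GD]
   → A = (3085/493, 3409/493)

A = (3085/493, 3409/493)
B = (179/17, 53/17)
F = (-111/17, -172/17)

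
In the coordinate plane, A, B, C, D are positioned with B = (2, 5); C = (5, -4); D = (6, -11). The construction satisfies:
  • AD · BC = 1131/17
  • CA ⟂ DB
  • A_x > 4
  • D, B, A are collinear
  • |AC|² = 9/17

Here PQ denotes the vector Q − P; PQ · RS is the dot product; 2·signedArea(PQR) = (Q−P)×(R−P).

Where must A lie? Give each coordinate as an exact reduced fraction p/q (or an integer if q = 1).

A = (73/17, -71/17)

1. A_x = 73/17  [D, B, A are collinear ∩ CA ⟂ DB]
2. A_y = -71/17  [D, B, A are collinear ∩ CA ⟂ DB]
   → A = (73/17, -71/17)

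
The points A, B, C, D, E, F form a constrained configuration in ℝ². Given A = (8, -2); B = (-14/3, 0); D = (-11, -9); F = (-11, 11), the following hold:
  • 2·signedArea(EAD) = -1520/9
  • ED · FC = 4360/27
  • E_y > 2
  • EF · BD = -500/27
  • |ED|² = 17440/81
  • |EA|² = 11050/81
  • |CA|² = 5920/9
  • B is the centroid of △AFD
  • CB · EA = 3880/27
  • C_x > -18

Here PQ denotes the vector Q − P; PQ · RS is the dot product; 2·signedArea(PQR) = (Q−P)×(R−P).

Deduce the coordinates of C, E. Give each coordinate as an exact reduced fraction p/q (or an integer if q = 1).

C = (-52/3, 2)
E = (-23/9, 3)

1. E_x = -23/9  [EF · BD = -500/27 ∩ 2·signedArea(EAD) = -1520/9]
2. E_y = 3  [EF · BD = -500/27 ∩ 2·signedArea(EAD) = -1520/9]
   → E = (-23/9, 3)
3. C_x = -52/3  [CB · EA = 3880/27 ∩ ED · FC = 4360/27]
4. C_y = 2  [CB · EA = 3880/27 ∩ ED · FC = 4360/27]
   → C = (-52/3, 2)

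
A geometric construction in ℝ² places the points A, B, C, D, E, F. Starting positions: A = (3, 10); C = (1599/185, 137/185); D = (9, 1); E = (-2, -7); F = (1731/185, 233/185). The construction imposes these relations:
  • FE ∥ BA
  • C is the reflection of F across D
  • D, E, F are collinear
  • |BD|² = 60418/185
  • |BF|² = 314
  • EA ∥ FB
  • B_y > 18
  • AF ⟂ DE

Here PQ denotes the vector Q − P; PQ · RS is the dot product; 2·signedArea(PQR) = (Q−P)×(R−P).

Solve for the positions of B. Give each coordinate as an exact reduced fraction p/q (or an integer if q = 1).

B = (2656/185, 3378/185)

1. B_x = 2656/185  [FE ∥ BA ∩ EA ∥ FB]
2. B_y = 3378/185  [FE ∥ BA ∩ EA ∥ FB]
   → B = (2656/185, 3378/185)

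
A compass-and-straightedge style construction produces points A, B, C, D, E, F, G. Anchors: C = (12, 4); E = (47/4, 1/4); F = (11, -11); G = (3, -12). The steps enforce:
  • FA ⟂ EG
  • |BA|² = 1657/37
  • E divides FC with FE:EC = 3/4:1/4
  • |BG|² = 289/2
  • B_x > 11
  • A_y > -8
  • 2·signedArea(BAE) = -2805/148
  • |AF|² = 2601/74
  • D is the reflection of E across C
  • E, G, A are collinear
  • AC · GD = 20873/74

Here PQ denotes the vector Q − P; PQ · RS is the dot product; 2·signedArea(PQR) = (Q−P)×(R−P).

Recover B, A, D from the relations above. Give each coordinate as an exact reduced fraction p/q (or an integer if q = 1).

1. A_x = 457/74  [E, G, A are collinear ∩ FA ⟂ EG]
2. A_y = -559/74  [E, G, A are collinear ∩ FA ⟂ EG]
   → A = (457/74, -559/74)
3. D_x = 49/4  [D is the reflection of E across C]
4. D_y = 31/4  [D is the reflection of E across C]
   → D = (49/4, 31/4)
5. B_x = 23/2  [line -1155/148·x + 825/148·y + 8085/74 = 0 ∩ |BA|² = 1657/37]
6. B_y = -7/2  [line -1155/148·x + 825/148·y + 8085/74 = 0 ∩ |BA|² = 1657/37]
   → B = (23/2, -7/2)

A = (457/74, -559/74)
B = (23/2, -7/2)
D = (49/4, 31/4)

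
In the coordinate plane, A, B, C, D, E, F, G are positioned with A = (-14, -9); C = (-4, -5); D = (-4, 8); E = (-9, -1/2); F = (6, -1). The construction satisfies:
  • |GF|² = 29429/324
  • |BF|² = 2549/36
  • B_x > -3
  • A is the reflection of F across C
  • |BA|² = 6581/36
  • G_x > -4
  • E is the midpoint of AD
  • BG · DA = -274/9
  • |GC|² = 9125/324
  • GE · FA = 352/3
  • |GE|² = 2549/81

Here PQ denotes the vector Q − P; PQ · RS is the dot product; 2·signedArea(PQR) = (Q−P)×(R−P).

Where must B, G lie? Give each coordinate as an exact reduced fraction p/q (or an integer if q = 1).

1. G_x = -31/9  [line 20·x + 8·y + 200/3 = 0 ∩ |GE|² = 2549/81]
2. G_y = 5/18  [line 20·x + 8·y + 200/3 = 0 ∩ |GE|² = 2549/81]
   → G = (-31/9, 5/18)
3. B_x = -7/3  [line 10·x + 17·y + 361/6 = 0 ∩ |BA|² = 6581/36]
4. B_y = -13/6  [line 10·x + 17·y + 361/6 = 0 ∩ |BA|² = 6581/36]
   → B = (-7/3, -13/6)

B = (-7/3, -13/6)
G = (-31/9, 5/18)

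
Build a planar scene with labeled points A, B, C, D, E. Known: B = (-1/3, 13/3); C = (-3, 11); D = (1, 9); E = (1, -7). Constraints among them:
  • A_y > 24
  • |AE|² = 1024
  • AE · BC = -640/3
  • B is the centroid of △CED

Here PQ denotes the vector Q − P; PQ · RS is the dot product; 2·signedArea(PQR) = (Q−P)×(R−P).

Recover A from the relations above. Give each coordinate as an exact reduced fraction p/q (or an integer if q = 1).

A = (1, 25)

1. A_x = 1  [line 8/3·x + -20/3·y + 164 = 0 ∩ |AE|² = 1024]
2. A_y = 25  [line 8/3·x + -20/3·y + 164 = 0 ∩ |AE|² = 1024]
   → A = (1, 25)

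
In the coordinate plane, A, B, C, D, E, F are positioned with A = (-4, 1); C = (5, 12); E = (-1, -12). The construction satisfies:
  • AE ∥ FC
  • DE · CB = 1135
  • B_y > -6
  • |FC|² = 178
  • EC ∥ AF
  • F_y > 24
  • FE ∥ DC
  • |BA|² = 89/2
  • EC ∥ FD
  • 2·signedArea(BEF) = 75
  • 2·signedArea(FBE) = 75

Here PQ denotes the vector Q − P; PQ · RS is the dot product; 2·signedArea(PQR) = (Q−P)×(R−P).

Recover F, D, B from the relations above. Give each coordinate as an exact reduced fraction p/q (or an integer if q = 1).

B = (-5/2, -11/2)
D = (8, 49)
F = (2, 25)

1. F_x = 2  [AE ∥ FC ∩ EC ∥ AF]
2. F_y = 25  [AE ∥ FC ∩ EC ∥ AF]
   → F = (2, 25)
3. D_x = 8  [FE ∥ DC ∩ EC ∥ FD]
4. D_y = 49  [FE ∥ DC ∩ EC ∥ FD]
   → D = (8, 49)
5. B_x = -5/2  [2·signedArea(BEF) = 75 ∩ DE · CB = 1135]
6. B_y = -11/2  [2·signedArea(BEF) = 75 ∩ DE · CB = 1135]
   → B = (-5/2, -11/2)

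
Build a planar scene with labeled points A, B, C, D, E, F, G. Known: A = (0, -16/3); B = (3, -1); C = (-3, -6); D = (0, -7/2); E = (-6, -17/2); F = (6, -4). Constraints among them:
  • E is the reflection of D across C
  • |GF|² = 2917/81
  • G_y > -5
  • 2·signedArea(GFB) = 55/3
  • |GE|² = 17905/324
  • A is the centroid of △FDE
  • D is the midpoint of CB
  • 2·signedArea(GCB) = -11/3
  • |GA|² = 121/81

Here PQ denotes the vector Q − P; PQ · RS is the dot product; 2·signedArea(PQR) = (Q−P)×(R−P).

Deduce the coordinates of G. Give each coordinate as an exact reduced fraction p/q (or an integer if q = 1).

G = (0, -37/9)

1. G_x = 0  [2·signedArea(GFB) = 55/3 ∩ 2·signedArea(GCB) = -11/3]
2. G_y = -37/9  [2·signedArea(GFB) = 55/3 ∩ 2·signedArea(GCB) = -11/3]
   → G = (0, -37/9)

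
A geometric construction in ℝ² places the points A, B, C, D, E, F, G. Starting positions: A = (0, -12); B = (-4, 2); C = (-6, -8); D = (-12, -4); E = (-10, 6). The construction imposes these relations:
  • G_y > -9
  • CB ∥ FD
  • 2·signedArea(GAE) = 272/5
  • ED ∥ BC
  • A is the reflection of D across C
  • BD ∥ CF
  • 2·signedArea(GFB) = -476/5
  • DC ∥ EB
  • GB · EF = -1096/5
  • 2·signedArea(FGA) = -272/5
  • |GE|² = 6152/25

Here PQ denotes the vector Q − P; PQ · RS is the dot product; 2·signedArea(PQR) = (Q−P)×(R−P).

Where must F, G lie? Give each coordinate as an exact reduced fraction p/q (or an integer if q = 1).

F = (-14, -14)
G = (-24/5, -44/5)

1. F_x = -14  [CB ∥ FD ∩ BD ∥ CF]
2. F_y = -14  [CB ∥ FD ∩ BD ∥ CF]
   → F = (-14, -14)
3. G_x = -24/5  [2·signedArea(GFB) = -476/5 ∩ 2·signedArea(FGA) = -272/5]
4. G_y = -44/5  [2·signedArea(GFB) = -476/5 ∩ 2·signedArea(FGA) = -272/5]
   → G = (-24/5, -44/5)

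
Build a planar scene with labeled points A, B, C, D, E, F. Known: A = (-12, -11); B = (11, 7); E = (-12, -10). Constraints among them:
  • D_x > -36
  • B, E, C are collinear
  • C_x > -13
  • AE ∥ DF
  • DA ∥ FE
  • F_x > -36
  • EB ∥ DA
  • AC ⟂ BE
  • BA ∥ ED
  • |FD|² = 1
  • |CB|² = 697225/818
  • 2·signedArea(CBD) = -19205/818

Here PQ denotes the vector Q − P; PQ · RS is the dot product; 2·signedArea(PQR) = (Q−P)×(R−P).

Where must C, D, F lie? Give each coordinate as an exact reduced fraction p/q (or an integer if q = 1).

1. C_x = -10207/818  [B, E, C are collinear ∩ AC ⟂ BE]
2. C_y = -8469/818  [B, E, C are collinear ∩ AC ⟂ BE]
   → C = (-10207/818, -8469/818)
3. D_x = -35  [EB ∥ DA ∩ BA ∥ ED]
4. D_y = -28  [EB ∥ DA ∩ BA ∥ ED]
   → D = (-35, -28)
5. F_x = -35  [DA ∥ FE ∩ AE ∥ DF]
6. F_y = -27  [DA ∥ FE ∩ AE ∥ DF]
   → F = (-35, -27)

C = (-10207/818, -8469/818)
D = (-35, -28)
F = (-35, -27)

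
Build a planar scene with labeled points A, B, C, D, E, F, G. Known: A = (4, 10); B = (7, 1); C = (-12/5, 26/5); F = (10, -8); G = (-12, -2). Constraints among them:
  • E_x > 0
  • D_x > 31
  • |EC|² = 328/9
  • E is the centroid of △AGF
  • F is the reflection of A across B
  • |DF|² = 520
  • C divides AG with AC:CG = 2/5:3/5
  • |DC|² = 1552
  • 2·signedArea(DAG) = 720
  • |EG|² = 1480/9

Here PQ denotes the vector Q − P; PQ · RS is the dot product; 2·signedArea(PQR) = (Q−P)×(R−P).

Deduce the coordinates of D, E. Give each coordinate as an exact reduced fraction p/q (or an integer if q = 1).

D = (32, -14)
E = (2/3, 0)

1. D_x = 32  [line 12·x + -16·y + -608 = 0 ∩ |DF|² = 520]
2. D_y = -14  [line 12·x + -16·y + -608 = 0 ∩ |DF|² = 520]
   → D = (32, -14)
3. E_x = 2/3  [E is the centroid of △AGF]
4. E_y = 0  [E is the centroid of △AGF]
   → E = (2/3, 0)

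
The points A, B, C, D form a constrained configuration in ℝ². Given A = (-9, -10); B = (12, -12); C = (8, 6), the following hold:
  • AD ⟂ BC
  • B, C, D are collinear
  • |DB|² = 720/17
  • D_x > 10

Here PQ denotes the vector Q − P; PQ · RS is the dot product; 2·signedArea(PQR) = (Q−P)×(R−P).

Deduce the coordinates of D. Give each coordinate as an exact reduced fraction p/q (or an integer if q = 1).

1. D_x = 180/17  [B, C, D are collinear ∩ AD ⟂ BC]
2. D_y = -96/17  [B, C, D are collinear ∩ AD ⟂ BC]
   → D = (180/17, -96/17)

D = (180/17, -96/17)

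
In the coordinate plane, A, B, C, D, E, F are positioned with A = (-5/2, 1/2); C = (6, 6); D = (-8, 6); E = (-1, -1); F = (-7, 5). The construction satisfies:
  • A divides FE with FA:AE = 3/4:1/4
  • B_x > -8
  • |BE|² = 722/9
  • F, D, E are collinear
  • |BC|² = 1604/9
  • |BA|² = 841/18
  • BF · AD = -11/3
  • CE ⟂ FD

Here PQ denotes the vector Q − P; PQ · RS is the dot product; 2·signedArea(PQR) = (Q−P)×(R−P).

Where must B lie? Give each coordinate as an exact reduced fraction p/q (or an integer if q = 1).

B = (-22/3, 16/3)

1. B_x = -22/3  [line 11/2·x + -11/2·y + 209/3 = 0 ∩ |BE|² = 722/9]
2. B_y = 16/3  [line 11/2·x + -11/2·y + 209/3 = 0 ∩ |BE|² = 722/9]
   → B = (-22/3, 16/3)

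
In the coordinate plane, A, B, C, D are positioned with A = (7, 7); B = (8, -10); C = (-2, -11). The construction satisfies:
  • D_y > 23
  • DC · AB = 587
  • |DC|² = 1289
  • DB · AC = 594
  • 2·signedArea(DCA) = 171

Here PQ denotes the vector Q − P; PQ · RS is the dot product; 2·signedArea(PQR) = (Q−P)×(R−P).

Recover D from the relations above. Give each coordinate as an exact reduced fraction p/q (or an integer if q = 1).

1. D_x = 6  [DB · AC = 594 ∩ 2·signedArea(DCA) = 171]
2. D_y = 24  [DB · AC = 594 ∩ 2·signedArea(DCA) = 171]
   → D = (6, 24)

D = (6, 24)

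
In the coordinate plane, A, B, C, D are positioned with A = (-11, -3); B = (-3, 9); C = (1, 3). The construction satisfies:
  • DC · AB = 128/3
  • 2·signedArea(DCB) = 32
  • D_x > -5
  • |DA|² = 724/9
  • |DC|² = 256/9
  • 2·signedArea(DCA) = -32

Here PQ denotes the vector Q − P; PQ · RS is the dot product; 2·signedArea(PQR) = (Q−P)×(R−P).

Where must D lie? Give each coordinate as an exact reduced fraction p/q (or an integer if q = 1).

D = (-13/3, 3)

1. D_x = -13/3  [DC · AB = 128/3 ∩ 2·signedArea(DCB) = 32]
2. D_y = 3  [DC · AB = 128/3 ∩ 2·signedArea(DCB) = 32]
   → D = (-13/3, 3)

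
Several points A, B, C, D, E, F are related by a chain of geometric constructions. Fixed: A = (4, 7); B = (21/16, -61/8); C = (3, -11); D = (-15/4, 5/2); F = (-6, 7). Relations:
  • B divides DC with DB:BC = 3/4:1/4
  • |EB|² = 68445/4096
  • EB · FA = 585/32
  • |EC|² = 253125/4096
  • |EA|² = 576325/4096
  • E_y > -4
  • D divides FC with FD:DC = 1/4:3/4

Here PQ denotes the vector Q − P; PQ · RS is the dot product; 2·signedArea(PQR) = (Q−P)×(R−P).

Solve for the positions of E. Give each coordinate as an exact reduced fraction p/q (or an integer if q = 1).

E = (-33/64, -127/32)

1. E_x = -33/64  [EB · FA = 585/32]
2. E_y = -127/32  [|EC|² = 253125/4096]
   → E = (-33/64, -127/32)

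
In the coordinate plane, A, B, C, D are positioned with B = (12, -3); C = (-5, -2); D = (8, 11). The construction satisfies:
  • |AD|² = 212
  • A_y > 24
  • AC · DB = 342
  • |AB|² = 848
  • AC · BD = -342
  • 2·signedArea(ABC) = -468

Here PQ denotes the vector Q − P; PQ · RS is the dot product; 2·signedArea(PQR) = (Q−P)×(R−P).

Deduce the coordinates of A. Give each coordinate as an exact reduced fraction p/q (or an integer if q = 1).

1. A_x = 4  [2·signedArea(ABC) = -468 ∩ AC · DB = 342]
2. A_y = 25  [2·signedArea(ABC) = -468 ∩ AC · DB = 342]
   → A = (4, 25)

A = (4, 25)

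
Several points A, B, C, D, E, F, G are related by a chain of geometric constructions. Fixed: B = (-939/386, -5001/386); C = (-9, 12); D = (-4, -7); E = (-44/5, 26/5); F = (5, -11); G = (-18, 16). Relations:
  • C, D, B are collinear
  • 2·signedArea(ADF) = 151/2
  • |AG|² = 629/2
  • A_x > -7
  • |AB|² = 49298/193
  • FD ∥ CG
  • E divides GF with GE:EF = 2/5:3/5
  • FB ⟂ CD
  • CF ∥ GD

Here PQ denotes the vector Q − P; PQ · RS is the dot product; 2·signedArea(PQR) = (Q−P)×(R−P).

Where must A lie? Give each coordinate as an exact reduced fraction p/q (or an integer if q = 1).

1. A_x = -13/2  [line 4·x + 9·y + 7/2 = 0 ∩ |AG|² = 629/2]
2. A_y = 5/2  [line 4·x + 9·y + 7/2 = 0 ∩ |AG|² = 629/2]
   → A = (-13/2, 5/2)

A = (-13/2, 5/2)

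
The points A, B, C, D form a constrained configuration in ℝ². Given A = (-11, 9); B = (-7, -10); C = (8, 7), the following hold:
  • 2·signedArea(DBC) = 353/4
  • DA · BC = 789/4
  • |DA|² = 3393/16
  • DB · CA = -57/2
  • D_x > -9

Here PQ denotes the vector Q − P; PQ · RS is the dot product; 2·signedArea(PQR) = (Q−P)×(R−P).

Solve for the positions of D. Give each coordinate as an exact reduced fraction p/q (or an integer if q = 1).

1. D_x = -8  [DB · CA = -57/2 ∩ DA · BC = 789/4]
2. D_y = -21/4  [DB · CA = -57/2 ∩ DA · BC = 789/4]
   → D = (-8, -21/4)

D = (-8, -21/4)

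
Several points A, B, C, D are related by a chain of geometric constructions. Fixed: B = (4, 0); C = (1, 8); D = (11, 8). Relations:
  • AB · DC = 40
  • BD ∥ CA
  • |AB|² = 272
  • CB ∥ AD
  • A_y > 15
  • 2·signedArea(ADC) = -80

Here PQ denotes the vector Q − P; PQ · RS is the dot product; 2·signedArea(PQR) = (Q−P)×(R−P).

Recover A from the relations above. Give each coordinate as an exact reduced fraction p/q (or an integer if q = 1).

A = (8, 16)

1. A_x = 8  [CB ∥ AD ∩ BD ∥ CA]
2. A_y = 16  [CB ∥ AD ∩ BD ∥ CA]
   → A = (8, 16)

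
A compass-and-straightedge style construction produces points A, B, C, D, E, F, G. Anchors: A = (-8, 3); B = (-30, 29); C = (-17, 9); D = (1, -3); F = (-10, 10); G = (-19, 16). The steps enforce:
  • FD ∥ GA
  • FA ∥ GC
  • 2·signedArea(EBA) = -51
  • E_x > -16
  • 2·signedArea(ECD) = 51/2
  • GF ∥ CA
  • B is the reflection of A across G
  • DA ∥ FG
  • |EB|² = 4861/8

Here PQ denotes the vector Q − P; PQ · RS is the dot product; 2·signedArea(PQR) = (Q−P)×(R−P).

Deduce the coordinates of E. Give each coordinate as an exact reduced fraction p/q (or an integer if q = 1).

E = (-61/4, 37/4)

1. E_x = -61/4  [2·signedArea(EBA) = -51 ∩ 2·signedArea(ECD) = 51/2]
2. E_y = 37/4  [2·signedArea(EBA) = -51 ∩ 2·signedArea(ECD) = 51/2]
   → E = (-61/4, 37/4)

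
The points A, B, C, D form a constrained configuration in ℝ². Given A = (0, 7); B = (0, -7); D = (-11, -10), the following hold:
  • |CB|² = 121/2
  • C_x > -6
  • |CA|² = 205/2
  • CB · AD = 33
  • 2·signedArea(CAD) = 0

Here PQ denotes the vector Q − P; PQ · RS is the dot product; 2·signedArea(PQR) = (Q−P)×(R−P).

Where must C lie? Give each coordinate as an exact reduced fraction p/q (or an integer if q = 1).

C = (-11/2, -3/2)

1. C_x = -11/2  [2·signedArea(CAD) = 0 ∩ CB · AD = 33]
2. C_y = -3/2  [2·signedArea(CAD) = 0 ∩ CB · AD = 33]
   → C = (-11/2, -3/2)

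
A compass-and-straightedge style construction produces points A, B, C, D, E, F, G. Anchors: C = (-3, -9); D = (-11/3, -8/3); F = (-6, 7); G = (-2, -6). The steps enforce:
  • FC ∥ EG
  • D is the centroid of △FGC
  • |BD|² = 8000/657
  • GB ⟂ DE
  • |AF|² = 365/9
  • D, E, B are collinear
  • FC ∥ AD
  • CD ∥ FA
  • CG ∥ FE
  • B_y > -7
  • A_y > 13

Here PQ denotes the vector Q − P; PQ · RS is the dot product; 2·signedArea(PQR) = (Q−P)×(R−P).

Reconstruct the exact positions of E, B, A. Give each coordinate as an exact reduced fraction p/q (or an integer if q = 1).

A = (-20/3, 40/3)
B = (-241/73, -448/73)
E = (-5, 10)

1. E_x = -5  [FC ∥ EG ∩ CG ∥ FE]
2. E_y = 10  [FC ∥ EG ∩ CG ∥ FE]
   → E = (-5, 10)
3. B_x = -241/73  [D, E, B are collinear ∩ GB ⟂ DE]
4. B_y = -448/73  [D, E, B are collinear ∩ GB ⟂ DE]
   → B = (-241/73, -448/73)
5. A_x = -20/3  [FC ∥ AD ∩ CD ∥ FA]
6. A_y = 40/3  [FC ∥ AD ∩ CD ∥ FA]
   → A = (-20/3, 40/3)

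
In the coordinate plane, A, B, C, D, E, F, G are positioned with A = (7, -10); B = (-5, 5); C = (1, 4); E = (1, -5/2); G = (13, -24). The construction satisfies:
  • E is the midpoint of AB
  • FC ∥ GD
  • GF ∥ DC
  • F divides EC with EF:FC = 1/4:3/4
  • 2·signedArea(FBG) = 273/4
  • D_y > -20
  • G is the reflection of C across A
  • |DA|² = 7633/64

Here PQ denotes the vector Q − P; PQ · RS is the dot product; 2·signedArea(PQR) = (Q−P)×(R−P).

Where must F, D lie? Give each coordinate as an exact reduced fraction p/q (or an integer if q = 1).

D = (13, -153/8)
F = (1, -7/8)

1. F_x = 1  [F divides EC with EF:FC = 1/4:3/4]
2. F_y = -7/8  [F divides EC with EF:FC = 1/4:3/4]
   → F = (1, -7/8)
3. D_x = 13  [GF ∥ DC ∩ FC ∥ GD]
4. D_y = -153/8  [GF ∥ DC ∩ FC ∥ GD]
   → D = (13, -153/8)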